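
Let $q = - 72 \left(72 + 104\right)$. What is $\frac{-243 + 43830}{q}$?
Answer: $- \frac{4843}{1408} \approx -3.4396$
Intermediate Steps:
$q = -12672$ ($q = \left(-72\right) 176 = -12672$)
$\frac{-243 + 43830}{q} = \frac{-243 + 43830}{-12672} = 43587 \left(- \frac{1}{12672}\right) = - \frac{4843}{1408}$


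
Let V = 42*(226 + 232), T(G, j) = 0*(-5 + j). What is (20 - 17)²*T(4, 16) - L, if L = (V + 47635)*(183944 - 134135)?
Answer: -3330777639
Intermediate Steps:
T(G, j) = 0
V = 19236 (V = 42*458 = 19236)
L = 3330777639 (L = (19236 + 47635)*(183944 - 134135) = 66871*49809 = 3330777639)
(20 - 17)²*T(4, 16) - L = (20 - 17)²*0 - 1*3330777639 = 3²*0 - 3330777639 = 9*0 - 3330777639 = 0 - 3330777639 = -3330777639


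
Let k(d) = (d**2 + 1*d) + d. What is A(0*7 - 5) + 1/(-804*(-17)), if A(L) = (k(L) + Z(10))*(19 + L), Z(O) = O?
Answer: 4783801/13668 ≈ 350.00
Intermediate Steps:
k(d) = d**2 + 2*d (k(d) = (d**2 + d) + d = (d + d**2) + d = d**2 + 2*d)
A(L) = (10 + L*(2 + L))*(19 + L) (A(L) = (L*(2 + L) + 10)*(19 + L) = (10 + L*(2 + L))*(19 + L))
A(0*7 - 5) + 1/(-804*(-17)) = (190 + (0*7 - 5)**3 + 21*(0*7 - 5)**2 + 48*(0*7 - 5)) + 1/(-804*(-17)) = (190 + (0 - 5)**3 + 21*(0 - 5)**2 + 48*(0 - 5)) + 1/13668 = (190 + (-5)**3 + 21*(-5)**2 + 48*(-5)) + 1/13668 = (190 - 125 + 21*25 - 240) + 1/13668 = (190 - 125 + 525 - 240) + 1/13668 = 350 + 1/13668 = 4783801/13668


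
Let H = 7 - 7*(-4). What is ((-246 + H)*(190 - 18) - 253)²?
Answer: 1335537025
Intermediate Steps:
H = 35 (H = 7 + 28 = 35)
((-246 + H)*(190 - 18) - 253)² = ((-246 + 35)*(190 - 18) - 253)² = (-211*172 - 253)² = (-36292 - 253)² = (-36545)² = 1335537025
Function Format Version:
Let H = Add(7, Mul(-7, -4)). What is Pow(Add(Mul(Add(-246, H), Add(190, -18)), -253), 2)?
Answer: 1335537025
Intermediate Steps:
H = 35 (H = Add(7, 28) = 35)
Pow(Add(Mul(Add(-246, H), Add(190, -18)), -253), 2) = Pow(Add(Mul(Add(-246, 35), Add(190, -18)), -253), 2) = Pow(Add(Mul(-211, 172), -253), 2) = Pow(Add(-36292, -253), 2) = Pow(-36545, 2) = 1335537025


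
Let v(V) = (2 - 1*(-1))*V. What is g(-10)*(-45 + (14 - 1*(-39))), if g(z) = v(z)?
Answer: -240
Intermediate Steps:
v(V) = 3*V (v(V) = (2 + 1)*V = 3*V)
g(z) = 3*z
g(-10)*(-45 + (14 - 1*(-39))) = (3*(-10))*(-45 + (14 - 1*(-39))) = -30*(-45 + (14 + 39)) = -30*(-45 + 53) = -30*8 = -240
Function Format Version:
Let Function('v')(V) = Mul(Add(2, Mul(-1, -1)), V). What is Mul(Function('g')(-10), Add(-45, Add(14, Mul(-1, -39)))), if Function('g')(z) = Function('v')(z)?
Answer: -240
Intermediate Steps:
Function('v')(V) = Mul(3, V) (Function('v')(V) = Mul(Add(2, 1), V) = Mul(3, V))
Function('g')(z) = Mul(3, z)
Mul(Function('g')(-10), Add(-45, Add(14, Mul(-1, -39)))) = Mul(Mul(3, -10), Add(-45, Add(14, Mul(-1, -39)))) = Mul(-30, Add(-45, Add(14, 39))) = Mul(-30, Add(-45, 53)) = Mul(-30, 8) = -240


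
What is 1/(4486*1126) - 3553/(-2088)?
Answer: 4486760899/2636745192 ≈ 1.7016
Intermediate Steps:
1/(4486*1126) - 3553/(-2088) = (1/4486)*(1/1126) - 3553*(-1/2088) = 1/5051236 + 3553/2088 = 4486760899/2636745192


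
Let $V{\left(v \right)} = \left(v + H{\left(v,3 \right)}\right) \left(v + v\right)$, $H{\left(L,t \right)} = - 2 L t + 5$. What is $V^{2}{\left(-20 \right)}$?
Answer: $17640000$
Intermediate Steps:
$H{\left(L,t \right)} = 5 - 2 L t$ ($H{\left(L,t \right)} = - 2 L t + 5 = 5 - 2 L t$)
$V{\left(v \right)} = 2 v \left(5 - 5 v\right)$ ($V{\left(v \right)} = \left(v - \left(-5 + 2 v 3\right)\right) \left(v + v\right) = \left(v - \left(-5 + 6 v\right)\right) 2 v = \left(5 - 5 v\right) 2 v = 2 v \left(5 - 5 v\right)$)
$V^{2}{\left(-20 \right)} = \left(10 \left(-20\right) \left(1 - -20\right)\right)^{2} = \left(10 \left(-20\right) \left(1 + 20\right)\right)^{2} = \left(10 \left(-20\right) 21\right)^{2} = \left(-4200\right)^{2} = 17640000$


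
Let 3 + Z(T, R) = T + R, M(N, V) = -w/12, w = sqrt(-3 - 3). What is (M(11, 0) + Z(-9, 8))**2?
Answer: (48 + I*sqrt(6))**2/144 ≈ 15.958 + 1.633*I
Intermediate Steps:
w = I*sqrt(6) (w = sqrt(-6) = I*sqrt(6) ≈ 2.4495*I)
M(N, V) = -I*sqrt(6)/12
Z(T, R) = -3 + R + T (Z(T, R) = -3 + (T + R) = -3 + (R + T) = -3 + R + T)
(M(11, 0) + Z(-9, 8))**2 = (-I*sqrt(6)/12 + (-3 + 8 - 9))**2 = (-I*sqrt(6)/12 - 4)**2 = (-4 - I*sqrt(6)/12)**2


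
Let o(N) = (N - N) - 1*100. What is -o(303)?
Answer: 100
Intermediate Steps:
o(N) = -100 (o(N) = 0 - 100 = -100)
-o(303) = -1*(-100) = 100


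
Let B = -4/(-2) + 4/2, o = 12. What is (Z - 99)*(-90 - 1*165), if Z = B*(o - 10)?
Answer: 23205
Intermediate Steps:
B = 4 (B = -4*(-½) + 4*(½) = 2 + 2 = 4)
Z = 8 (Z = 4*(12 - 10) = 4*2 = 8)
(Z - 99)*(-90 - 1*165) = (8 - 99)*(-90 - 1*165) = -91*(-90 - 165) = -91*(-255) = 23205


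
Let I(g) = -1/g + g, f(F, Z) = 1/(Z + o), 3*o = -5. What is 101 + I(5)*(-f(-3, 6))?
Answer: 6493/65 ≈ 99.892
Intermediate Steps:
o = -5/3 (o = (1/3)*(-5) = -5/3 ≈ -1.6667)
f(F, Z) = 1/(-5/3 + Z) (f(F, Z) = 1/(Z - 5/3) = 1/(-5/3 + Z))
I(g) = g - 1/g
101 + I(5)*(-f(-3, 6)) = 101 + (5 - 1/5)*(-3/(-5 + 3*6)) = 101 + (5 - 1*1/5)*(-3/(-5 + 18)) = 101 + (5 - 1/5)*(-3/13) = 101 + 24*(-3/13)/5 = 101 + 24*(-1*3/13)/5 = 101 + (24/5)*(-3/13) = 101 - 72/65 = 6493/65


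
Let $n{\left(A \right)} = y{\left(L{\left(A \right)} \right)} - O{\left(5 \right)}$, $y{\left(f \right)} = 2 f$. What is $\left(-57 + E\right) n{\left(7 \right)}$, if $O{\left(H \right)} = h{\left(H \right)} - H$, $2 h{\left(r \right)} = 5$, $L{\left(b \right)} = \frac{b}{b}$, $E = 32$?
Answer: $- \frac{225}{2} \approx -112.5$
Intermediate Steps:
$L{\left(b \right)} = 1$
$h{\left(r \right)} = \frac{5}{2}$ ($h{\left(r \right)} = \frac{1}{2} \cdot 5 = \frac{5}{2}$)
$O{\left(H \right)} = \frac{5}{2} - H$
$n{\left(A \right)} = \frac{9}{2}$ ($n{\left(A \right)} = 2 \cdot 1 - \left(\frac{5}{2} - 5\right) = 2 - \left(\frac{5}{2} - 5\right) = 2 - - \frac{5}{2} = 2 + \frac{5}{2} = \frac{9}{2}$)
$\left(-57 + E\right) n{\left(7 \right)} = \left(-57 + 32\right) \frac{9}{2} = \left(-25\right) \frac{9}{2} = - \frac{225}{2}$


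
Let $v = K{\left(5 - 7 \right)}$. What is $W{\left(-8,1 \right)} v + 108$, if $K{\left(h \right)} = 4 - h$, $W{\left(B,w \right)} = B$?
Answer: $60$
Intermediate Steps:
$v = 6$ ($v = 4 - \left(5 - 7\right) = 4 - -2 = 4 + 2 = 6$)
$W{\left(-8,1 \right)} v + 108 = \left(-8\right) 6 + 108 = -48 + 108 = 60$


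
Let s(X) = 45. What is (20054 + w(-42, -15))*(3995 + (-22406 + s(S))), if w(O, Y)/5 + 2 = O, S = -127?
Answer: -364271244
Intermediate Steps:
w(O, Y) = -10 + 5*O
(20054 + w(-42, -15))*(3995 + (-22406 + s(S))) = (20054 + (-10 + 5*(-42)))*(3995 + (-22406 + 45)) = (20054 + (-10 - 210))*(3995 - 22361) = (20054 - 220)*(-18366) = 19834*(-18366) = -364271244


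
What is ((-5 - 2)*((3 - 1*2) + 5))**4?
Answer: 3111696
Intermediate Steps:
((-5 - 2)*((3 - 1*2) + 5))**4 = (-7*((3 - 2) + 5))**4 = (-7*(1 + 5))**4 = (-7*6)**4 = (-42)**4 = 3111696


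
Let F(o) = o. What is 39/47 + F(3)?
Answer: 180/47 ≈ 3.8298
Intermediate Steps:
39/47 + F(3) = 39/47 + 3 = 180/47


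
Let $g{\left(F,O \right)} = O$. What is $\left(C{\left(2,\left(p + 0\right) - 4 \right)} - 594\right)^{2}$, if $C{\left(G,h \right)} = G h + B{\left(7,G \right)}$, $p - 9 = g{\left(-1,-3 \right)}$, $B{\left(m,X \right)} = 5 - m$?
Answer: $350464$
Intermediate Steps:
$p = 6$ ($p = 9 - 3 = 6$)
$C{\left(G,h \right)} = -2 + G h$ ($C{\left(G,h \right)} = G h + \left(5 - 7\right) = G h - 2 = -2 + G h$)
$\left(C{\left(2,\left(p + 0\right) - 4 \right)} - 594\right)^{2} = \left(\left(-2 + 2 \left(\left(6 + 0\right) - 4\right)\right) - 594\right)^{2} = \left(\left(-2 + 2 \left(6 - 4\right)\right) - 594\right)^{2} = \left(\left(-2 + 2 \cdot 2\right) - 594\right)^{2} = \left(\left(-2 + 4\right) - 594\right)^{2} = \left(2 - 594\right)^{2} = \left(-592\right)^{2} = 350464$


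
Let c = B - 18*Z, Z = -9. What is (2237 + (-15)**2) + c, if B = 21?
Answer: 2645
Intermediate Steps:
c = 183 (c = 21 - 18*(-9) = 21 + 162 = 183)
(2237 + (-15)**2) + c = (2237 + (-15)**2) + 183 = (2237 + 225) + 183 = 2462 + 183 = 2645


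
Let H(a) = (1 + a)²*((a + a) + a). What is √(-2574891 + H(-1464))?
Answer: 3*I*√1044786171 ≈ 96970.0*I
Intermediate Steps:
H(a) = 3*a*(1 + a)² (H(a) = (1 + a)²*(2*a + a) = (1 + a)²*(3*a) = 3*a*(1 + a)²)
√(-2574891 + H(-1464)) = √(-2574891 + 3*(-1464)*(1 - 1464)²) = √(-2574891 + 3*(-1464)*(-1463)²) = √(-2574891 + 3*(-1464)*2140369) = √(-2574891 - 9400500648) = √(-9403075539) = 3*I*√1044786171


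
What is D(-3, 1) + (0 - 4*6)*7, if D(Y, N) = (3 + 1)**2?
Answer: -152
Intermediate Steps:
D(Y, N) = 16 (D(Y, N) = 4**2 = 16)
D(-3, 1) + (0 - 4*6)*7 = 16 + (0 - 4*6)*7 = 16 + (0 - 24)*7 = 16 - 24*7 = 16 - 168 = -152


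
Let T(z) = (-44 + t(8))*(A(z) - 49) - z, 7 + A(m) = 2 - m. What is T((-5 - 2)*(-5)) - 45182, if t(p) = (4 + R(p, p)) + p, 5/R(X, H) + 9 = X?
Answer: -41924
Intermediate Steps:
R(X, H) = 5/(-9 + X)
A(m) = -5 - m (A(m) = -7 + (2 - m) = -5 - m)
t(p) = 4 + p + 5/(-9 + p) (t(p) = (4 + 5/(-9 + p)) + p = 4 + p + 5/(-9 + p))
T(z) = 1998 + 36*z (T(z) = (-44 + (5 + (-9 + 8)*(4 + 8))/(-9 + 8))*((-5 - z) - 49) - z = (-44 + (5 - 1*12)/(-1))*(-54 - z) - z = (-44 - (5 - 12))*(-54 - z) - z = (-44 - 1*(-7))*(-54 - z) - z = (-44 + 7)*(-54 - z) - z = -37*(-54 - z) - z = (1998 + 37*z) - z = 1998 + 36*z)
T((-5 - 2)*(-5)) - 45182 = (1998 + 36*((-5 - 2)*(-5))) - 45182 = (1998 + 36*(-7*(-5))) - 45182 = (1998 + 36*35) - 45182 = (1998 + 1260) - 45182 = 3258 - 45182 = -41924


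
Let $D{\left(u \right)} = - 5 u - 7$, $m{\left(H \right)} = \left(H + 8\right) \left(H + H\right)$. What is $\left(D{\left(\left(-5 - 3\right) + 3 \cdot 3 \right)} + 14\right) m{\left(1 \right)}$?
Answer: $36$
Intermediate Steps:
$m{\left(H \right)} = 2 H \left(8 + H\right)$ ($m{\left(H \right)} = \left(8 + H\right) 2 H = 2 H \left(8 + H\right)$)
$D{\left(u \right)} = -7 - 5 u$
$\left(D{\left(\left(-5 - 3\right) + 3 \cdot 3 \right)} + 14\right) m{\left(1 \right)} = \left(\left(-7 - 5 \left(\left(-5 - 3\right) + 3 \cdot 3\right)\right) + 14\right) 2 \cdot 1 \left(8 + 1\right) = \left(\left(-7 - 5 \left(-8 + 9\right)\right) + 14\right) 2 \cdot 1 \cdot 9 = \left(\left(-7 - 5\right) + 14\right) 18 = \left(-12 + 14\right) 18 = 2 \cdot 18 = 36$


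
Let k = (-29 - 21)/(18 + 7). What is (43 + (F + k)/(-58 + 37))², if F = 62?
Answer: 78961/49 ≈ 1611.4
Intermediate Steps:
k = -2 (k = -50/25 = -50*1/25 = -2)
(43 + (F + k)/(-58 + 37))² = (43 + (62 - 2)/(-58 + 37))² = (43 + 60/(-21))² = (43 + 60*(-1/21))² = (43 - 20/7)² = (281/7)² = 78961/49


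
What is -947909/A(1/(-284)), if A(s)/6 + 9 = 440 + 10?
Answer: -947909/2646 ≈ -358.24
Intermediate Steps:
A(s) = 2646 (A(s) = -54 + 6*(440 + 10) = -54 + 6*450 = -54 + 2700 = 2646)
-947909/A(1/(-284)) = -947909/2646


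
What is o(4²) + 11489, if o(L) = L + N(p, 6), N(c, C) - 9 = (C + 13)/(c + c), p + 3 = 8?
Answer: 115159/10 ≈ 11516.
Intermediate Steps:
p = 5 (p = -3 + 8 = 5)
N(c, C) = 9 + (13 + C)/(2*c) (N(c, C) = 9 + (C + 13)/(c + c) = 9 + (13 + C)/((2*c)) = 9 + (13 + C)*(1/(2*c)) = 9 + (13 + C)/(2*c))
o(L) = 109/10 + L (o(L) = L + (½)*(13 + 6 + 18*5)/5 = L + (½)*(⅕)*(13 + 6 + 90) = L + (½)*(⅕)*109 = L + 109/10 = 109/10 + L)
o(4²) + 11489 = (109/10 + 4²) + 11489 = (109/10 + 16) + 11489 = 269/10 + 11489 = 115159/10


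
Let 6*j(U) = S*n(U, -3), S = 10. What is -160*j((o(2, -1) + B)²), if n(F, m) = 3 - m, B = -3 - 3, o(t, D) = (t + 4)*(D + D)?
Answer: -1600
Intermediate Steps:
o(t, D) = 2*D*(4 + t) (o(t, D) = (4 + t)*(2*D) = 2*D*(4 + t))
B = -6
j(U) = 10 (j(U) = (10*(3 - 1*(-3)))/6 = (10*(3 + 3))/6 = (10*6)/6 = (⅙)*60 = 10)
-160*j((o(2, -1) + B)²) = -160*10 = -1600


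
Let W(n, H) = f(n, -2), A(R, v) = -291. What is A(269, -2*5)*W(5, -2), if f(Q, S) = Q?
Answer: -1455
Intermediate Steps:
W(n, H) = n
A(269, -2*5)*W(5, -2) = -291*5 = -1455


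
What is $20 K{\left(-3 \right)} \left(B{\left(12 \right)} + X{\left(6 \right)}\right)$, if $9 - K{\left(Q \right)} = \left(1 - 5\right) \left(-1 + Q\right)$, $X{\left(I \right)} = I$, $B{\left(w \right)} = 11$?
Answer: $-2380$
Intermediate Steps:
$K{\left(Q \right)} = 5 + 4 Q$ ($K{\left(Q \right)} = 9 - \left(1 - 5\right) \left(-1 + Q\right) = 9 - - 4 \left(-1 + Q\right) = 9 - \left(4 - 4 Q\right) = 9 + \left(-4 + 4 Q\right) = 5 + 4 Q$)
$20 K{\left(-3 \right)} \left(B{\left(12 \right)} + X{\left(6 \right)}\right) = 20 \left(5 + 4 \left(-3\right)\right) \left(11 + 6\right) = 20 \left(5 - 12\right) 17 = 20 \left(-7\right) 17 = \left(-140\right) 17 = -2380$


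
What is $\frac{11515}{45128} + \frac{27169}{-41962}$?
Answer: $- \frac{371445101}{946830568} \approx -0.3923$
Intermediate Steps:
$\frac{11515}{45128} + \frac{27169}{-41962} = 11515 \cdot \frac{1}{45128} + 27169 \left(- \frac{1}{41962}\right) = \frac{11515}{45128} - \frac{27169}{41962} = - \frac{371445101}{946830568}$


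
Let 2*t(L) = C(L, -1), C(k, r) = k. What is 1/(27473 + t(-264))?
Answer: 1/27341 ≈ 3.6575e-5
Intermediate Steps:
t(L) = L/2
1/(27473 + t(-264)) = 1/(27473 + (1/2)*(-264)) = 1/(27473 - 132) = 1/27341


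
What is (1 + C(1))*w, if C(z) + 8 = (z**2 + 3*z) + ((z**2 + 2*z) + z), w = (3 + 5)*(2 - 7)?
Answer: -40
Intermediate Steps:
w = -40 (w = 8*(-5) = -40)
C(z) = -8 + 2*z**2 + 6*z (C(z) = -8 + ((z**2 + 3*z) + ((z**2 + 2*z) + z)) = -8 + ((z**2 + 3*z) + (z**2 + 3*z)) = -8 + (2*z**2 + 6*z) = -8 + 2*z**2 + 6*z)
(1 + C(1))*w = (1 + (-8 + 2*1**2 + 6*1))*(-40) = (1 + (-8 + 2*1 + 6))*(-40) = (1 + (-8 + 2 + 6))*(-40) = (1 + 0)*(-40) = 1*(-40) = -40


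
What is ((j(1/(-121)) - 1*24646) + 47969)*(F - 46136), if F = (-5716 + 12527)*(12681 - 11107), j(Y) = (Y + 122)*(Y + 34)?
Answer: 35479871287848/121 ≈ 2.9322e+11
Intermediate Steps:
j(Y) = (34 + Y)*(122 + Y) (j(Y) = (122 + Y)*(34 + Y) = (34 + Y)*(122 + Y))
F = 10720514 (F = 6811*1574 = 10720514)
((j(1/(-121)) - 1*24646) + 47969)*(F - 46136) = (((4148 + (1/(-121))² + 156/(-121)) - 1*24646) + 47969)*(10720514 - 46136) = (((4148 + (-1/121)² + 156*(-1/121)) - 24646) + 47969)*10674378 = (((4148 + 1/14641 - 156/121) - 24646) + 47969)*10674378 = ((60711993/14641 - 24646) + 47969)*10674378 = (-300130093/14641 + 47969)*10674378 = (402184036/14641)*10674378 = 35479871287848/121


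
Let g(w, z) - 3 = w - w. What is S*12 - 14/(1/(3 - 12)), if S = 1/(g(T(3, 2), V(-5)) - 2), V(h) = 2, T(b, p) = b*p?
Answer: 138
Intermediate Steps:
g(w, z) = 3 (g(w, z) = 3 + (w - w) = 3 + 0 = 3)
S = 1 (S = 1/(3 - 2) = 1/1 = 1)
S*12 - 14/(1/(3 - 12)) = 1*12 - 14/(1/(3 - 12)) = 12 - 14/(1/(-9)) = 12 - 14/(-⅑) = 12 - 14*(-9) = 12 + 126 = 138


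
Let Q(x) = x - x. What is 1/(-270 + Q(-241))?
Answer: -1/270 ≈ -0.0037037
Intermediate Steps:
Q(x) = 0
1/(-270 + Q(-241)) = 1/(-270 + 0) = 1/(-270) = -1/270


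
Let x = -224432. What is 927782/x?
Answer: -463891/112216 ≈ -4.1339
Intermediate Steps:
927782/x = 927782/(-224432) = 927782*(-1/224432) = -463891/112216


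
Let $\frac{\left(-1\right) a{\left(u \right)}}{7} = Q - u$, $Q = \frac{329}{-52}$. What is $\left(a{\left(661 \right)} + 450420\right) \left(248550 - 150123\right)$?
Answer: $\frac{2329250052969}{52} \approx 4.4793 \cdot 10^{10}$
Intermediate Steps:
$Q = - \frac{329}{52}$ ($Q = 329 \left(- \frac{1}{52}\right) = - \frac{329}{52} \approx -6.3269$)
$a{\left(u \right)} = \frac{2303}{52} + 7 u$ ($a{\left(u \right)} = - 7 \left(- \frac{329}{52} - u\right) = \frac{2303}{52} + 7 u$)
$\left(a{\left(661 \right)} + 450420\right) \left(248550 - 150123\right) = \left(\left(\frac{2303}{52} + 7 \cdot 661\right) + 450420\right) \left(248550 - 150123\right) = \left(\left(\frac{2303}{52} + 4627\right) + 450420\right) 98427 = \left(\frac{242907}{52} + 450420\right) 98427 = \frac{23664747}{52} \cdot 98427 = \frac{2329250052969}{52}$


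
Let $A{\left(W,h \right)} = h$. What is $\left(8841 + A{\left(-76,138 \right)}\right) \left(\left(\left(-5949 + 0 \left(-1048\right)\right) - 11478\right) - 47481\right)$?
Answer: $-582808932$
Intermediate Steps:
$\left(8841 + A{\left(-76,138 \right)}\right) \left(\left(\left(-5949 + 0 \left(-1048\right)\right) - 11478\right) - 47481\right) = \left(8841 + 138\right) \left(\left(\left(-5949 + 0 \left(-1048\right)\right) - 11478\right) - 47481\right) = 8979 \left(\left(\left(-5949 + 0\right) - 11478\right) - 47481\right) = 8979 \left(\left(-5949 - 11478\right) - 47481\right) = 8979 \left(-17427 - 47481\right) = 8979 \left(-64908\right) = -582808932$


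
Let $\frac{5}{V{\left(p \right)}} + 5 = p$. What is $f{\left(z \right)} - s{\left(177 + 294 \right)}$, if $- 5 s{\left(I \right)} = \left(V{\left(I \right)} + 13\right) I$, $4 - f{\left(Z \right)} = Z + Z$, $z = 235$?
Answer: $\frac{1769893}{2330} \approx 759.61$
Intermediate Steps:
$V{\left(p \right)} = \frac{5}{-5 + p}$
$f{\left(Z \right)} = 4 - 2 Z$ ($f{\left(Z \right)} = 4 - \left(Z + Z\right) = 4 - 2 Z$)
$s{\left(I \right)} = - \frac{I \left(13 + \frac{5}{-5 + I}\right)}{5}$ ($s{\left(I \right)} = - \frac{\left(\frac{5}{-5 + I} + 13\right) I}{5} = - \frac{\left(13 + \frac{5}{-5 + I}\right) I}{5} = - \frac{I \left(13 + \frac{5}{-5 + I}\right)}{5}$)
$f{\left(z \right)} - s{\left(177 + 294 \right)} = \left(4 - 470\right) - \frac{\left(177 + 294\right) \left(60 - 13 \left(177 + 294\right)\right)}{5 \left(-5 + \left(177 + 294\right)\right)} = \left(4 - 470\right) - \frac{1}{5} \cdot 471 \frac{1}{-5 + 471} \left(60 - 6123\right) = -466 - \frac{1}{5} \cdot 471 \cdot \frac{1}{466} \left(60 - 6123\right) = -466 - \frac{1}{5} \cdot 471 \cdot \frac{1}{466} \left(-6063\right) = -466 - - \frac{2855673}{2330} = -466 + \frac{2855673}{2330} = \frac{1769893}{2330}$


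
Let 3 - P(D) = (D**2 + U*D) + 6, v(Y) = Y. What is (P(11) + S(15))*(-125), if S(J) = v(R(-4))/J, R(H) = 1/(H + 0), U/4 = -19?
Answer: -1067975/12 ≈ -88998.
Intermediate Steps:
U = -76 (U = 4*(-19) = -76)
R(H) = 1/H
P(D) = -3 - D**2 + 76*D (P(D) = 3 - ((D**2 - 76*D) + 6) = 3 - (6 + D**2 - 76*D) = 3 + (-6 - D**2 + 76*D) = -3 - D**2 + 76*D)
S(J) = -1/(4*J) (S(J) = 1/((-4)*J) = -1/(4*J))
(P(11) + S(15))*(-125) = ((-3 - 1*11**2 + 76*11) - 1/4/15)*(-125) = ((-3 - 1*121 + 836) - 1/4*1/15)*(-125) = ((-3 - 121 + 836) - 1/60)*(-125) = (712 - 1/60)*(-125) = (42719/60)*(-125) = -1067975/12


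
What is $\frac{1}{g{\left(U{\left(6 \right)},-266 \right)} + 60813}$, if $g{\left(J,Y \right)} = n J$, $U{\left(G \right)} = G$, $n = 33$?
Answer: $\frac{1}{61011} \approx 1.639 \cdot 10^{-5}$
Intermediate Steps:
$g{\left(J,Y \right)} = 33 J$
$\frac{1}{g{\left(U{\left(6 \right)},-266 \right)} + 60813} = \frac{1}{33 \cdot 6 + 60813} = \frac{1}{198 + 60813} = \frac{1}{61011}$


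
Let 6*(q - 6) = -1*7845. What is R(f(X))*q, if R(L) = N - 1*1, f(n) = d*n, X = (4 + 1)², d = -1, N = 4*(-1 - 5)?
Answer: 65075/2 ≈ 32538.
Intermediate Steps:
N = -24 (N = 4*(-6) = -24)
X = 25 (X = 5² = 25)
f(n) = -n
R(L) = -25 (R(L) = -24 - 1*1 = -24 - 1 = -25)
q = -2603/2 (q = 6 + (-1*7845)/6 = 6 + (⅙)*(-7845) = 6 - 2615/2 = -2603/2 ≈ -1301.5)
R(f(X))*q = -25*(-2603/2) = 65075/2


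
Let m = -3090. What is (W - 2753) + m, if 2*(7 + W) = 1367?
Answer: -10333/2 ≈ -5166.5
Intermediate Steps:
W = 1353/2 (W = -7 + (½)*1367 = -7 + 1367/2 = 1353/2 ≈ 676.50)
(W - 2753) + m = (1353/2 - 2753) - 3090 = -4153/2 - 3090 = -10333/2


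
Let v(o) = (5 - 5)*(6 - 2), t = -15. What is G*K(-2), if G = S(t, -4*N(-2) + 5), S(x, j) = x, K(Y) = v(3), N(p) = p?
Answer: 0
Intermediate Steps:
v(o) = 0 (v(o) = 0*4 = 0)
K(Y) = 0
G = -15
G*K(-2) = -15*0 = 0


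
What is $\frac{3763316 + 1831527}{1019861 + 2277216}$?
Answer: $\frac{5594843}{3297077} \approx 1.6969$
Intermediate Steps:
$\frac{3763316 + 1831527}{1019861 + 2277216} = \frac{5594843}{3297077}$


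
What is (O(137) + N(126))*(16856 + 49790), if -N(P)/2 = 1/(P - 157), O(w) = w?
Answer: 283178854/31 ≈ 9.1348e+6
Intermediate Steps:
N(P) = -2/(-157 + P) (N(P) = -2/(P - 157) = -2/(-157 + P))
(O(137) + N(126))*(16856 + 49790) = (137 - 2/(-157 + 126))*(16856 + 49790) = (137 - 2/(-31))*66646 = (137 - 2*(-1/31))*66646 = (137 + 2/31)*66646 = (4249/31)*66646 = 283178854/31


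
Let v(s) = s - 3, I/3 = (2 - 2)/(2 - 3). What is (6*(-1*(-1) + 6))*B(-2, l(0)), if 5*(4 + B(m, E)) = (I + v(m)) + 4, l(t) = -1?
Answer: -882/5 ≈ -176.40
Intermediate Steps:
I = 0 (I = 3*((2 - 2)/(2 - 3)) = 3*(0/(-1)) = 3*(0*(-1)) = 3*0 = 0)
v(s) = -3 + s
B(m, E) = -19/5 + m/5 (B(m, E) = -4 + ((0 + (-3 + m)) + 4)/5 = -4 + ((-3 + m) + 4)/5 = -4 + (1 + m)/5 = -4 + (⅕ + m/5) = -19/5 + m/5)
(6*(-1*(-1) + 6))*B(-2, l(0)) = (6*(-1*(-1) + 6))*(-19/5 + (⅕)*(-2)) = (6*(1 + 6))*(-19/5 - ⅖) = (6*7)*(-21/5) = 42*(-21/5) = -882/5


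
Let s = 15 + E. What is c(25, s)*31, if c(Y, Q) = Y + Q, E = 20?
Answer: 1860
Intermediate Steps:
s = 35 (s = 15 + 20 = 35)
c(Y, Q) = Q + Y
c(25, s)*31 = (35 + 25)*31 = 60*31 = 1860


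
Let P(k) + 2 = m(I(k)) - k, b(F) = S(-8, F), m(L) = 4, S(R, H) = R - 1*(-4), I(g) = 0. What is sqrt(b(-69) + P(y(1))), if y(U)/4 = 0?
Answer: I*sqrt(2) ≈ 1.4142*I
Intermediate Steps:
y(U) = 0 (y(U) = 4*0 = 0)
S(R, H) = 4 + R (S(R, H) = R + 4 = 4 + R)
b(F) = -4 (b(F) = 4 - 8 = -4)
P(k) = 2 - k (P(k) = -2 + (4 - k) = 2 - k)
sqrt(b(-69) + P(y(1))) = sqrt(-4 + (2 - 1*0)) = sqrt(-4 + (2 + 0)) = sqrt(-4 + 2) = sqrt(-2) = I*sqrt(2)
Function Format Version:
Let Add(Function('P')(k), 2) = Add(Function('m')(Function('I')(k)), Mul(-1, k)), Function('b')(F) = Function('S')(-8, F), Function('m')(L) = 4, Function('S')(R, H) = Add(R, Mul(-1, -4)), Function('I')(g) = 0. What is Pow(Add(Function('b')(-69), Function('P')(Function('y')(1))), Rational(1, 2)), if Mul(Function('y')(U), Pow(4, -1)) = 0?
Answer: Mul(I, Pow(2, Rational(1, 2))) ≈ Mul(1.4142, I)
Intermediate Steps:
Function('y')(U) = 0 (Function('y')(U) = Mul(4, 0) = 0)
Function('S')(R, H) = Add(4, R) (Function('S')(R, H) = Add(R, 4) = Add(4, R))
Function('b')(F) = -4 (Function('b')(F) = Add(4, -8) = -4)
Function('P')(k) = Add(2, Mul(-1, k)) (Function('P')(k) = Add(-2, Add(4, Mul(-1, k))) = Add(2, Mul(-1, k)))
Pow(Add(Function('b')(-69), Function('P')(Function('y')(1))), Rational(1, 2)) = Pow(Add(-4, Add(2, Mul(-1, 0))), Rational(1, 2)) = Pow(Add(-4, Add(2, 0)), Rational(1, 2)) = Pow(Add(-4, 2), Rational(1, 2)) = Pow(-2, Rational(1, 2)) = Mul(I, Pow(2, Rational(1, 2)))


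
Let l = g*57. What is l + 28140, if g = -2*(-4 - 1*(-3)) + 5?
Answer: 28539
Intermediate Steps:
g = 7 (g = -2*(-4 + 3) + 5 = -2*(-1) + 5 = 2 + 5 = 7)
l = 399 (l = 7*57 = 399)
l + 28140 = 399 + 28140 = 28539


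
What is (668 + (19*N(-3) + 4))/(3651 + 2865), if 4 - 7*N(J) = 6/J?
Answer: 803/7602 ≈ 0.10563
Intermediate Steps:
N(J) = 4/7 - 6/(7*J)
(668 + (19*N(-3) + 4))/(3651 + 2865) = (668 + (19*((2/7)*(-3 + 2*(-3))/(-3)) + 4))/(3651 + 2865) = (668 + (19*((2/7)*(-1/3)*(-3 - 6)) + 4))/6516 = (668 + (19*((2/7)*(-1/3)*(-9)) + 4))*(1/6516) = (668 + (19*(6/7) + 4))*(1/6516) = (668 + (114/7 + 4))*(1/6516) = (668 + 142/7)*(1/6516) = (4818/7)*(1/6516) = 803/7602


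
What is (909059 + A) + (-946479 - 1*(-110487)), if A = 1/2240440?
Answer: 163702229481/2240440 ≈ 73067.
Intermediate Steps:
A = 1/2240440 ≈ 4.4634e-7
(909059 + A) + (-946479 - 1*(-110487)) = (909059 + 1/2240440) + (-946479 - 1*(-110487)) = 2036692145961/2240440 + (-946479 + 110487) = 2036692145961/2240440 - 835992 = 163702229481/2240440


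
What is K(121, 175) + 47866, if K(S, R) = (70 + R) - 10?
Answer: 48101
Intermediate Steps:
K(S, R) = 60 + R
K(121, 175) + 47866 = (60 + 175) + 47866 = 235 + 47866 = 48101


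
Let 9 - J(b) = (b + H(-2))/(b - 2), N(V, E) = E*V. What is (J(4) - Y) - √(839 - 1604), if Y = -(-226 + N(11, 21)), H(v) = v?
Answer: 13 - 3*I*√85 ≈ 13.0 - 27.659*I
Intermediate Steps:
J(b) = 8 (J(b) = 9 - (b - 2)/(b - 2) = 9 - (-2 + b)/(-2 + b) = 9 - 1*1 = 9 - 1 = 8)
Y = -5 (Y = -(-226 + 21*11) = -(-226 + 231) = -1*5 = -5)
(J(4) - Y) - √(839 - 1604) = (8 - 1*(-5)) - √(839 - 1604) = (8 + 5) - √(-765) = 13 - 3*I*√85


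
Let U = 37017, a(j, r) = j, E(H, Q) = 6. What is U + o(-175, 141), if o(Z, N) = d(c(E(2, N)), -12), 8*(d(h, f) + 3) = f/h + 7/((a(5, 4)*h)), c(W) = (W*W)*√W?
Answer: 37014 - 53*√6/8640 ≈ 37014.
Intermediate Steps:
c(W) = W^(5/2) (c(W) = W²*√W = W^(5/2))
d(h, f) = -3 + 7/(40*h) + f/(8*h) (d(h, f) = -3 + (f/h + 7/((5*h)))/8 = -3 + (f/h + 7*(1/(5*h)))/8 = -3 + (f/h + 7/(5*h))/8 = -3 + (7/(5*h) + f/h)/8 = -3 + (7/(40*h) + f/(8*h)) = -3 + 7/(40*h) + f/(8*h))
o(Z, N) = √6*(-53 - 4320*√6)/8640 (o(Z, N) = (7 - 4320*√6 + 5*(-12))/(40*(6^(5/2))) = (7 - 4320*√6 - 60)/(40*((36*√6))) = (√6/216)*(7 - 4320*√6 - 60)/40 = (√6/216)*(-53 - 4320*√6)/40 = √6*(-53 - 4320*√6)/8640)
U + o(-175, 141) = 37017 + (-3 - 53*√6/8640) = 37014 - 53*√6/8640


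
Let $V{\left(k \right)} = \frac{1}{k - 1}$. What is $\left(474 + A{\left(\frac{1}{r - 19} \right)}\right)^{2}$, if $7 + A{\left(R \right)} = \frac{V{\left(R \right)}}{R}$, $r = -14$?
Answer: $\frac{287879089}{1156} \approx 2.4903 \cdot 10^{5}$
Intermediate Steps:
$V{\left(k \right)} = \frac{1}{-1 + k}$
$A{\left(R \right)} = -7 + \frac{1}{R \left(-1 + R\right)}$ ($A{\left(R \right)} = -7 + \frac{1}{\left(-1 + R\right) R} = -7 + \frac{1}{R \left(-1 + R\right)}$)
$\left(474 + A{\left(\frac{1}{r - 19} \right)}\right)^{2} = \left(474 - \left(7 - \frac{1}{\frac{1}{-14 - 19} \left(-1 + \frac{1}{-14 - 19}\right)}\right)\right)^{2} = \left(474 - \left(7 - \frac{1}{\frac{1}{-33} \left(-1 + \frac{1}{-33}\right)}\right)\right)^{2} = \left(474 - \left(7 - \frac{1}{\left(- \frac{1}{33}\right) \left(-1 - \frac{1}{33}\right)}\right)\right)^{2} = \left(474 - \left(7 + \frac{33}{- \frac{34}{33}}\right)\right)^{2} = \left(474 - - \frac{851}{34}\right)^{2} = \left(474 + \left(-7 + \frac{1089}{34}\right)\right)^{2} = \left(474 + \frac{851}{34}\right)^{2} = \left(\frac{16967}{34}\right)^{2} = \frac{287879089}{1156}$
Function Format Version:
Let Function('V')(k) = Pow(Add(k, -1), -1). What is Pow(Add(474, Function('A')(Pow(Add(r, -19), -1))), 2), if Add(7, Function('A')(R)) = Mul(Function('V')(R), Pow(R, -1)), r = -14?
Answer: Rational(287879089, 1156) ≈ 2.4903e+5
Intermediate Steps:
Function('V')(k) = Pow(Add(-1, k), -1)
Function('A')(R) = Add(-7, Mul(Pow(R, -1), Pow(Add(-1, R), -1))) (Function('A')(R) = Add(-7, Mul(Pow(Add(-1, R), -1), Pow(R, -1))) = Add(-7, Mul(Pow(R, -1), Pow(Add(-1, R), -1))))
Pow(Add(474, Function('A')(Pow(Add(r, -19), -1))), 2) = Pow(Add(474, Add(-7, Mul(Pow(Pow(Add(-14, -19), -1), -1), Pow(Add(-1, Pow(Add(-14, -19), -1)), -1)))), 2) = Pow(Add(474, Add(-7, Mul(Pow(Pow(-33, -1), -1), Pow(Add(-1, Pow(-33, -1)), -1)))), 2) = Pow(Add(474, Add(-7, Mul(Pow(Rational(-1, 33), -1), Pow(Add(-1, Rational(-1, 33)), -1)))), 2) = Pow(Add(474, Add(-7, Mul(-33, Pow(Rational(-34, 33), -1)))), 2) = Pow(Add(474, Add(-7, Mul(-33, Rational(-33, 34)))), 2) = Pow(Add(474, Add(-7, Rational(1089, 34))), 2) = Pow(Add(474, Rational(851, 34)), 2) = Pow(Rational(16967, 34), 2) = Rational(287879089, 1156)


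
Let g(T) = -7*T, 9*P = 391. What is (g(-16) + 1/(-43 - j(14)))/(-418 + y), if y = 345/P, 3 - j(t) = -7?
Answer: -100895/369463 ≈ -0.27309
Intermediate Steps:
P = 391/9 (P = (⅑)*391 = 391/9 ≈ 43.444)
j(t) = 10 (j(t) = 3 - 1*(-7) = 3 + 7 = 10)
y = 135/17 (y = 345/(391/9) = 345*(9/391) = 135/17 ≈ 7.9412)
(g(-16) + 1/(-43 - j(14)))/(-418 + y) = (-7*(-16) + 1/(-43 - 1*10))/(-418 + 135/17) = (112 + 1/(-43 - 10))/(-6971/17) = (112 + 1/(-53))*(-17/6971) = (112 - 1/53)*(-17/6971) = (5935/53)*(-17/6971) = -100895/369463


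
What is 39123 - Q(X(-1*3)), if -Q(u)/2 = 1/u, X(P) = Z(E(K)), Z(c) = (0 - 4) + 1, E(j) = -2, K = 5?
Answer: 117367/3 ≈ 39122.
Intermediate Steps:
Z(c) = -3 (Z(c) = -4 + 1 = -3)
X(P) = -3
Q(u) = -2/u
39123 - Q(X(-1*3)) = 39123 - (-2)/(-3) = 39123 - (-2)*(-1)/3 = 39123 - 1*2/3 = 39123 - 2/3 = 117367/3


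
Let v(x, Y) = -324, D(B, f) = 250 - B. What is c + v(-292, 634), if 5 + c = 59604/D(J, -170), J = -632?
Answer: -38429/147 ≈ -261.42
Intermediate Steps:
c = 9199/147 (c = -5 + 59604/(250 - 1*(-632)) = -5 + 59604/(250 + 632) = -5 + 59604/882 = -5 + 59604*(1/882) = -5 + 9934/147 = 9199/147 ≈ 62.578)
c + v(-292, 634) = 9199/147 - 324 = -38429/147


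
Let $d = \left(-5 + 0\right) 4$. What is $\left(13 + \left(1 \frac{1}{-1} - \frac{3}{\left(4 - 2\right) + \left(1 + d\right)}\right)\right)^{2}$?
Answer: $\frac{42849}{289} \approx 148.27$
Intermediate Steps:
$d = -20$ ($d = \left(-5\right) 4 = -20$)
$\left(13 + \left(1 \frac{1}{-1} - \frac{3}{\left(4 - 2\right) + \left(1 + d\right)}\right)\right)^{2} = \left(13 - \left(1 + \frac{3}{\left(4 - 2\right) + \left(1 - 20\right)}\right)\right)^{2} = \left(13 - \left(1 + \frac{3}{2 - 19}\right)\right)^{2} = \left(13 - \left(1 + \frac{3}{-17}\right)\right)^{2} = \left(13 - \frac{14}{17}\right)^{2} = \left(\frac{207}{17}\right)^{2} = \frac{42849}{289}$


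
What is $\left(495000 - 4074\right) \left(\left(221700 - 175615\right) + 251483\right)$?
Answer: $146083867968$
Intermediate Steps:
$\left(495000 - 4074\right) \left(\left(221700 - 175615\right) + 251483\right) = 490926 \left(46085 + 251483\right) = 490926 \cdot 297568 = 146083867968$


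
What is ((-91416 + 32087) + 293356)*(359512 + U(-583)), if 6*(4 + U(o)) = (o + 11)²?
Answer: 96896227044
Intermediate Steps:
U(o) = -4 + (11 + o)²/6 (U(o) = -4 + (o + 11)²/6 = -4 + (11 + o)²/6)
((-91416 + 32087) + 293356)*(359512 + U(-583)) = ((-91416 + 32087) + 293356)*(359512 + (-4 + (11 - 583)²/6)) = (-59329 + 293356)*(359512 + (-4 + (⅙)*(-572)²)) = 234027*(359512 + (-4 + (⅙)*327184)) = 234027*(359512 + (-4 + 163592/3)) = 234027*(359512 + 163580/3) = 234027*(1242116/3) = 96896227044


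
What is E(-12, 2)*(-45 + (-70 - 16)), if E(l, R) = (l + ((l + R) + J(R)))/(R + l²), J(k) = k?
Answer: 1310/73 ≈ 17.945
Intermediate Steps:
E(l, R) = (2*R + 2*l)/(R + l²) (E(l, R) = (l + ((l + R) + R))/(R + l²) = (l + ((R + l) + R))/(R + l²) = (l + (l + 2*R))/(R + l²) = (2*R + 2*l)/(R + l²))
E(-12, 2)*(-45 + (-70 - 16)) = (2*(2 - 12)/(2 + (-12)²))*(-45 + (-70 - 16)) = (2*(-10)/(2 + 144))*(-45 - 86) = (2*(-10)/146)*(-131) = (2*(1/146)*(-10))*(-131) = -10/73*(-131) = 1310/73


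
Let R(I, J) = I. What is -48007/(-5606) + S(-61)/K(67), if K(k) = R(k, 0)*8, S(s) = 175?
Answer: 13356401/1502408 ≈ 8.8900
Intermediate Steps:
K(k) = 8*k (K(k) = k*8 = 8*k)
-48007/(-5606) + S(-61)/K(67) = -48007/(-5606) + 175/((8*67)) = -48007*(-1/5606) + 175/536 = 48007/5606 + 175*(1/536) = 48007/5606 + 175/536 = 13356401/1502408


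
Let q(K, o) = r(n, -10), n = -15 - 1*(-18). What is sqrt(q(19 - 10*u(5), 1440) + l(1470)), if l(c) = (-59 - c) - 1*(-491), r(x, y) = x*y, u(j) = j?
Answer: 2*I*sqrt(267) ≈ 32.68*I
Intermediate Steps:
n = 3 (n = -15 + 18 = 3)
l(c) = 432 - c (l(c) = (-59 - c) + 491 = 432 - c)
q(K, o) = -30 (q(K, o) = 3*(-10) = -30)
sqrt(q(19 - 10*u(5), 1440) + l(1470)) = sqrt(-30 + (432 - 1*1470)) = sqrt(-30 + (432 - 1470)) = sqrt(-30 - 1038) = sqrt(-1068) = 2*I*sqrt(267)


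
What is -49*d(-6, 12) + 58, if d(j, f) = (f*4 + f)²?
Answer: -176342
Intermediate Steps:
d(j, f) = 25*f² (d(j, f) = (4*f + f)² = (5*f)² = 25*f²)
-49*d(-6, 12) + 58 = -1225*12² + 58 = -1225*144 + 58 = -49*3600 + 58 = -176400 + 58 = -176342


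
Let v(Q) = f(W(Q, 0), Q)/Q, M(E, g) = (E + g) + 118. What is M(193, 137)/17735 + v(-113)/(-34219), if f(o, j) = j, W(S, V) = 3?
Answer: 15312377/606873965 ≈ 0.025232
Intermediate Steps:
M(E, g) = 118 + E + g
v(Q) = 1 (v(Q) = Q/Q = 1)
M(193, 137)/17735 + v(-113)/(-34219) = (118 + 193 + 137)/17735 + 1/(-34219) = 448*(1/17735) + 1*(-1/34219) = 448/17735 - 1/34219 = 15312377/606873965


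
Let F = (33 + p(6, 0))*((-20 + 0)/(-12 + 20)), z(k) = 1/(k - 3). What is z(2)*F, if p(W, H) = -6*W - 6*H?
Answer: -15/2 ≈ -7.5000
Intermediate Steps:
z(k) = 1/(-3 + k)
p(W, H) = -6*H - 6*W
F = 15/2 (F = (33 + (-6*0 - 6*6))*((-20 + 0)/(-12 + 20)) = (33 + (0 - 36))*(-20/8) = (33 - 36)*(-20*⅛) = -3*(-5/2) = 15/2 ≈ 7.5000)
z(2)*F = (15/2)/(-3 + 2) = (15/2)/(-1) = -1*15/2 = -15/2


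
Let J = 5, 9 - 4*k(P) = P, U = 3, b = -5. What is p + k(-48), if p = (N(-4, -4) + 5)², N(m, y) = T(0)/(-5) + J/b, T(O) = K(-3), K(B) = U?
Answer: 2581/100 ≈ 25.810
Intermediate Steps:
k(P) = 9/4 - P/4
K(B) = 3
T(O) = 3
N(m, y) = -8/5 (N(m, y) = 3/(-5) + 5/(-5) = 3*(-⅕) + 5*(-⅕) = -⅗ - 1 = -8/5)
p = 289/25 (p = (-8/5 + 5)² = (17/5)² = 289/25 ≈ 11.560)
p + k(-48) = 289/25 + (9/4 - ¼*(-48)) = 289/25 + (9/4 + 12) = 289/25 + 57/4 = 2581/100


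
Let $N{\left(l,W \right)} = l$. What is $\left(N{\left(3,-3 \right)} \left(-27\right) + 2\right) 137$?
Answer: $-10823$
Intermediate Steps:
$\left(N{\left(3,-3 \right)} \left(-27\right) + 2\right) 137 = \left(3 \left(-27\right) + 2\right) 137 = \left(-81 + 2\right) 137 = \left(-79\right) 137 = -10823$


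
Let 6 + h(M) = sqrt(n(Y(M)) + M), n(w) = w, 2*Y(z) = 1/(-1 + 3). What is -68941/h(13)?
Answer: 1654584/91 + 137882*sqrt(53)/91 ≈ 29213.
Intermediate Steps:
Y(z) = 1/4 (Y(z) = 1/(2*(-1 + 3)) = (1/2)/2 = (1/2)*(1/2) = 1/4)
h(M) = -6 + sqrt(1/4 + M)
-68941/h(13) = -68941/(-6 + sqrt(1 + 4*13)/2) = -68941/(-6 + sqrt(1 + 52)/2) = -68941/(-6 + sqrt(53)/2)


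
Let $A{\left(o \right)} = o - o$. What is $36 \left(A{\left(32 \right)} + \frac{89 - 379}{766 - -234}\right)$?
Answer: $- \frac{261}{25} \approx -10.44$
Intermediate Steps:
$A{\left(o \right)} = 0$
$36 \left(A{\left(32 \right)} + \frac{89 - 379}{766 - -234}\right) = 36 \left(0 + \frac{89 - 379}{766 - -234}\right) = 36 \left(0 - \frac{290}{766 + 234}\right) = 36 \left(0 - \frac{290}{1000}\right) = 36 \left(0 - \frac{29}{100}\right) = 36 \left(- \frac{29}{100}\right) = - \frac{261}{25}$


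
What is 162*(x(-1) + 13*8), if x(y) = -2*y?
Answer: 17172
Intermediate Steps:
162*(x(-1) + 13*8) = 162*(-2*(-1) + 13*8) = 162*(2 + 104) = 162*106 = 17172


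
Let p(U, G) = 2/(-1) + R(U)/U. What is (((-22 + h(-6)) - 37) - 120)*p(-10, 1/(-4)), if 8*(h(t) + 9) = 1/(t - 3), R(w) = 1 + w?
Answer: 148907/720 ≈ 206.82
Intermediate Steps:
h(t) = -9 + 1/(8*(-3 + t)) (h(t) = -9 + 1/(8*(t - 3)) = -9 + 1/(8*(-3 + t)))
p(U, G) = -2 + (1 + U)/U (p(U, G) = 2/(-1) + (1 + U)/U = 2*(-1) + (1 + U)/U = -2 + (1 + U)/U)
(((-22 + h(-6)) - 37) - 120)*p(-10, 1/(-4)) = (((-22 + (217 - 72*(-6))/(8*(-3 - 6))) - 37) - 120)*((1 - 1*(-10))/(-10)) = (((-22 + (⅛)*(217 + 432)/(-9)) - 37) - 120)*(-(1 + 10)/10) = (((-22 + (⅛)*(-⅑)*649) - 37) - 120)*(-⅒*11) = (((-22 - 649/72) - 37) - 120)*(-11/10) = ((-2233/72 - 37) - 120)*(-11/10) = (-4897/72 - 120)*(-11/10) = -13537/72*(-11/10) = 148907/720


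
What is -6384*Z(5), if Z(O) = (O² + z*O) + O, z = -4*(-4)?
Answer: -702240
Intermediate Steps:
z = 16
Z(O) = O² + 17*O (Z(O) = (O² + 16*O) + O = O² + 17*O)
-6384*Z(5) = -31920*(17 + 5) = -31920*22 = -6384*110 = -702240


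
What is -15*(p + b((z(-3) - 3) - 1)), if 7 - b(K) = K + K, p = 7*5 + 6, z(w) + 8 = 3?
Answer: -990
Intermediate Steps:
z(w) = -5 (z(w) = -8 + 3 = -5)
p = 41 (p = 35 + 6 = 41)
b(K) = 7 - 2*K (b(K) = 7 - (K + K) = 7 - 2*K)
-15*(p + b((z(-3) - 3) - 1)) = -15*(41 + (7 - 2*((-5 - 3) - 1))) = -15*(41 + (7 - 2*(-8 - 1))) = -15*(41 + (7 - 2*(-9))) = -15*(41 + (7 + 18)) = -15*(41 + 25) = -15*66 = -990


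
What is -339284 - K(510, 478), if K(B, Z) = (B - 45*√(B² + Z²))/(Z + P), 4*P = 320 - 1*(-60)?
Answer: -64803414/191 + 30*√122146/191 ≈ -3.3923e+5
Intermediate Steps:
P = 95 (P = (320 - 1*(-60))/4 = (320 + 60)/4 = (¼)*380 = 95)
K(B, Z) = (B - 45*√(B² + Z²))/(95 + Z) (K(B, Z) = (B - 45*√(B² + Z²))/(Z + 95) = (B - 45*√(B² + Z²))/(95 + Z))
-339284 - K(510, 478) = -339284 - (510 - 45*√(510² + 478²))/(95 + 478) = -339284 - (510 - 45*√(260100 + 228484))/573 = -339284 - (510 - 90*√122146)/573 = -339284 - (170/191 - 30*√122146/191) = -339284 + (-170/191 + 30*√122146/191) = -64803414/191 + 30*√122146/191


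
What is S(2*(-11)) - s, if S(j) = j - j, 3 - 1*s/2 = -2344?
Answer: -4694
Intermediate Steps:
s = 4694 (s = 6 - 2*(-2344) = 6 + 4688 = 4694)
S(j) = 0
S(2*(-11)) - s = 0 - 1*4694 = 0 - 4694 = -4694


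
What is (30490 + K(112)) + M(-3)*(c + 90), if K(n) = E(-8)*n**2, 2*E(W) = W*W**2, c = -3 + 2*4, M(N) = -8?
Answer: -3181534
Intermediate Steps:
c = 5 (c = -3 + 8 = 5)
E(W) = W**3/2 (E(W) = (W*W**2)/2 = W**3/2)
K(n) = -256*n**2 (K(n) = ((1/2)*(-8)**3)*n**2 = ((1/2)*(-512))*n**2 = -256*n**2)
(30490 + K(112)) + M(-3)*(c + 90) = (30490 - 256*112**2) - 8*(5 + 90) = (30490 - 256*12544) - 8*95 = (30490 - 3211264) - 760 = -3180774 - 760 = -3181534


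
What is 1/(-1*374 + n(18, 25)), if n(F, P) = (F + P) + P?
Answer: -1/306 ≈ -0.0032680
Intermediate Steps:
n(F, P) = F + 2*P
1/(-1*374 + n(18, 25)) = 1/(-1*374 + (18 + 2*25)) = 1/(-374 + (18 + 50)) = 1/(-374 + 68) = 1/(-306) = -1/306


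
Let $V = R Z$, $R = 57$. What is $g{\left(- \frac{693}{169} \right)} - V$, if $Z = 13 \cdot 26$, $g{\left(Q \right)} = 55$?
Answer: $-19211$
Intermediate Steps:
$Z = 338$
$V = 19266$ ($V = 57 \cdot 338 = 19266$)
$g{\left(- \frac{693}{169} \right)} - V = 55 - 19266 = -19211$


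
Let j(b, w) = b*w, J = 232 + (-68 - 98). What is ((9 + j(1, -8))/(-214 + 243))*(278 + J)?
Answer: 344/29 ≈ 11.862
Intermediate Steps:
J = 66 (J = 232 - 166 = 66)
((9 + j(1, -8))/(-214 + 243))*(278 + J) = ((9 + 1*(-8))/(-214 + 243))*(278 + 66) = ((9 - 8)/29)*344 = (1*(1/29))*344 = (1/29)*344 = 344/29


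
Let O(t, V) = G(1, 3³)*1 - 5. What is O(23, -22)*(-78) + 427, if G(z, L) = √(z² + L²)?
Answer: 817 - 78*√730 ≈ -1290.4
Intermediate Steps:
G(z, L) = √(L² + z²)
O(t, V) = -5 + √730 (O(t, V) = √((3³)² + 1²)*1 - 5 = √(27² + 1)*1 - 5 = √(729 + 1)*1 - 5 = √730*1 - 5 = √730 - 5 = -5 + √730)
O(23, -22)*(-78) + 427 = (-5 + √730)*(-78) + 427 = (390 - 78*√730) + 427 = 817 - 78*√730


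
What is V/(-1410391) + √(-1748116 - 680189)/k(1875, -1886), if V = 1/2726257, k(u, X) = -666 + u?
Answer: -1/3845088336487 + I*√2428305/1209 ≈ -2.6007e-13 + 1.2889*I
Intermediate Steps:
V = 1/2726257 ≈ 3.6680e-7
V/(-1410391) + √(-1748116 - 680189)/k(1875, -1886) = (1/2726257)/(-1410391) + √(-1748116 - 680189)/(-666 + 1875) = (1/2726257)*(-1/1410391) + √(-2428305)/1209 = -1/3845088336487 + (I*√2428305)*(1/1209) = -1/3845088336487 + I*√2428305/1209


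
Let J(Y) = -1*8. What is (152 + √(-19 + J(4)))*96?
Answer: 14592 + 288*I*√3 ≈ 14592.0 + 498.83*I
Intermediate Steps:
J(Y) = -8
(152 + √(-19 + J(4)))*96 = (152 + √(-19 - 8))*96 = (152 + √(-27))*96 = (152 + 3*I*√3)*96 = 14592 + 288*I*√3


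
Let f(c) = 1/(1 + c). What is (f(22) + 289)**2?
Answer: 44195904/529 ≈ 83546.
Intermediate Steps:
(f(22) + 289)**2 = (1/(1 + 22) + 289)**2 = (1/23 + 289)**2 = (6648/23)**2 = 44195904/529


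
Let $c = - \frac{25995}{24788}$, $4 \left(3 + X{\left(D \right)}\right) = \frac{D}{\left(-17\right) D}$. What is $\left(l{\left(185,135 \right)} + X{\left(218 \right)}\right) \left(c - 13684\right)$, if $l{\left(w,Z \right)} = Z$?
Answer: $- \frac{179090838725}{99152} \approx -1.8062 \cdot 10^{6}$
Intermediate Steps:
$X{\left(D \right)} = - \frac{205}{68}$ ($X{\left(D \right)} = -3 + \frac{D \frac{1}{\left(-17\right) D}}{4} = -3 + \frac{D \left(- \frac{1}{17 D}\right)}{4} = -3 + \frac{1}{4} \left(- \frac{1}{17}\right) = -3 - \frac{1}{68} = - \frac{205}{68}$)
$c = - \frac{25995}{24788}$ ($c = \left(-25995\right) \frac{1}{24788} = - \frac{25995}{24788} \approx -1.0487$)
$\left(l{\left(185,135 \right)} + X{\left(218 \right)}\right) \left(c - 13684\right) = \left(135 - \frac{205}{68}\right) \left(- \frac{25995}{24788} - 13684\right) = \frac{8975}{68} \left(- \frac{339224987}{24788}\right) = - \frac{179090838725}{99152}$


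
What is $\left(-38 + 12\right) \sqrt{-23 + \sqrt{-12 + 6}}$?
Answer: $- 26 \sqrt{-23 + i \sqrt{6}} \approx -6.6304 - 124.87 i$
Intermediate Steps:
$\left(-38 + 12\right) \sqrt{-23 + \sqrt{-12 + 6}} = - 26 \sqrt{-23 + \sqrt{-6}} = - 26 \sqrt{-23 + i \sqrt{6}}$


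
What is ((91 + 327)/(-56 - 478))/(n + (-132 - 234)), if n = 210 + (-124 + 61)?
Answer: 209/58473 ≈ 0.0035743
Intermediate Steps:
n = 147 (n = 210 - 63 = 147)
((91 + 327)/(-56 - 478))/(n + (-132 - 234)) = ((91 + 327)/(-56 - 478))/(147 + (-132 - 234)) = (418/(-534))/(147 - 366) = (418*(-1/534))/(-219) = -209/267*(-1/219) = 209/58473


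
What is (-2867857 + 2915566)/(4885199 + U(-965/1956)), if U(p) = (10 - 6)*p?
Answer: 23329701/2388861346 ≈ 0.0097660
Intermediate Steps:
U(p) = 4*p
(-2867857 + 2915566)/(4885199 + U(-965/1956)) = (-2867857 + 2915566)/(4885199 + 4*(-965/1956)) = 47709/(4885199 + 4*(-965*1/1956)) = 47709/(4885199 + 4*(-965/1956)) = 47709/(4885199 - 965/489) = 47709/(2388861346/489) = 47709*(489/2388861346) = 23329701/2388861346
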